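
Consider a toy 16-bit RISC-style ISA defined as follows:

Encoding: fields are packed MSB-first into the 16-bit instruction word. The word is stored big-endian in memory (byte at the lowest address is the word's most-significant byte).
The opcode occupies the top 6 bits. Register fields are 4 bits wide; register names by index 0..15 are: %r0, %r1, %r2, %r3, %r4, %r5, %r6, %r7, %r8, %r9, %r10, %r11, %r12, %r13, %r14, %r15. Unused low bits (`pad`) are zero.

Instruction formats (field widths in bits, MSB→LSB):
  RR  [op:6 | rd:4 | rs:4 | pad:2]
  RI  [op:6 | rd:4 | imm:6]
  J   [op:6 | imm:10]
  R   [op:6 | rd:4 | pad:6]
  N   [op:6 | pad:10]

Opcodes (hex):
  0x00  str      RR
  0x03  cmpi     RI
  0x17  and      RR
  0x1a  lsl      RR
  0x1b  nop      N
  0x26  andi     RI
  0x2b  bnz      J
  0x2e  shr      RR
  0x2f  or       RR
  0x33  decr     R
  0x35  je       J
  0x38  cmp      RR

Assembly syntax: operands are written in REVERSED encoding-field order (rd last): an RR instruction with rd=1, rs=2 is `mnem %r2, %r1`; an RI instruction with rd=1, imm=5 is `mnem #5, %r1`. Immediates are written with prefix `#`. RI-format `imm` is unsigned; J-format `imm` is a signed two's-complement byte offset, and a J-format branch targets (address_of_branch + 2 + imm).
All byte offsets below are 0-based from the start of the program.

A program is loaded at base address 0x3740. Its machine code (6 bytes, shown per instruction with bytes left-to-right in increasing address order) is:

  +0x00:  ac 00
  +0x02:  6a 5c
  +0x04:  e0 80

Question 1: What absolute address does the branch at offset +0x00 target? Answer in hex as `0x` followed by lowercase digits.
+0x00: ac 00 ⇒ word 0xac00 (big)
  top 6b → 0x2b → bnz [J]
  imm: (w>>0)&0x3ff=0x0 → #0
  target = base 0x3740 + off 0x00 + 2 + imm 0 = 0x3742

0x3742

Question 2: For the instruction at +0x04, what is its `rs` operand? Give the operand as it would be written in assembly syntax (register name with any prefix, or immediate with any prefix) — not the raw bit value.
%r0

[04] e0 80 → 0xe080
  op=0xe080>>10=0x38 ⇒ cmp (RR)
  rd: (w>>6)&0xf=0x2 → %r2
  rs: (w>>2)&0xf=0x0 → %r0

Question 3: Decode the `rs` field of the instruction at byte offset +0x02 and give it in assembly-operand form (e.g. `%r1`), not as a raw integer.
+0x02: 6a 5c ⇒ word 0x6a5c (big)
  opcode bits[15:10]=0x1a: lsl/RR
  [9:6] rd=9 = %r9
  [5:2] rs=7 = %r7

%r7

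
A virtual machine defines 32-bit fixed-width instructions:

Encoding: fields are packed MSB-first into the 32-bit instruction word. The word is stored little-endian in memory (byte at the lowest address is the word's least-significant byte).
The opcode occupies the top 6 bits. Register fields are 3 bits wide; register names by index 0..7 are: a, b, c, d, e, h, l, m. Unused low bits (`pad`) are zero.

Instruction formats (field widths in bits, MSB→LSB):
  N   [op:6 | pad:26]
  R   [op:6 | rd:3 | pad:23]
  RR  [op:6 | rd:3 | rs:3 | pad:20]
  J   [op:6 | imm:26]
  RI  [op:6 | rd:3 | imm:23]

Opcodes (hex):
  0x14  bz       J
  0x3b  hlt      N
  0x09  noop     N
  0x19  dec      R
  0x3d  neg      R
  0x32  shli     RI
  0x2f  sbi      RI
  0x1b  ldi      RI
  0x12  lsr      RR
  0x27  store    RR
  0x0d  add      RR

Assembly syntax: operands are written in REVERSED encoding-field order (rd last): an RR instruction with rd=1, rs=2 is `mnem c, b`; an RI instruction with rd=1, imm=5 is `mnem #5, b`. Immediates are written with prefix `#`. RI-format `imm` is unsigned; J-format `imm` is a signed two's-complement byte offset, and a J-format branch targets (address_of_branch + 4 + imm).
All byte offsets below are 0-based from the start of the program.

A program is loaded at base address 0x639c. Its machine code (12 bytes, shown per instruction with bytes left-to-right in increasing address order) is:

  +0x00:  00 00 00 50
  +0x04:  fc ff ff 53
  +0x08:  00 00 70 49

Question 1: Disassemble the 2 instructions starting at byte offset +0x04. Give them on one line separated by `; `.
off 0x04: read fc ff ff 53 as little → 0x53fffffc
  op=0x53fffffc>>26=0x14 ⇒ bz (J)
  [25:0] imm=67108860 (s26→-4) = #-4
off 0x08: read 00 00 70 49 as little → 0x49700000
  op=0x49700000>>26=0x12 ⇒ lsr (RR)
  [25:23] rd=2 = c
  [22:20] rs=7 = m

bz #-4; lsr m, c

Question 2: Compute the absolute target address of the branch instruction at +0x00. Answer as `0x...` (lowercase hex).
0x63a0

@+00  little-endian(00 00 00 50) = 0x50000000
  top 6b → 0x14 → bz [J]
  imm@[25:0]=0x0 ⇒ #0
  target = base 0x639c + off 0x00 + 4 + imm 0 = 0x63a0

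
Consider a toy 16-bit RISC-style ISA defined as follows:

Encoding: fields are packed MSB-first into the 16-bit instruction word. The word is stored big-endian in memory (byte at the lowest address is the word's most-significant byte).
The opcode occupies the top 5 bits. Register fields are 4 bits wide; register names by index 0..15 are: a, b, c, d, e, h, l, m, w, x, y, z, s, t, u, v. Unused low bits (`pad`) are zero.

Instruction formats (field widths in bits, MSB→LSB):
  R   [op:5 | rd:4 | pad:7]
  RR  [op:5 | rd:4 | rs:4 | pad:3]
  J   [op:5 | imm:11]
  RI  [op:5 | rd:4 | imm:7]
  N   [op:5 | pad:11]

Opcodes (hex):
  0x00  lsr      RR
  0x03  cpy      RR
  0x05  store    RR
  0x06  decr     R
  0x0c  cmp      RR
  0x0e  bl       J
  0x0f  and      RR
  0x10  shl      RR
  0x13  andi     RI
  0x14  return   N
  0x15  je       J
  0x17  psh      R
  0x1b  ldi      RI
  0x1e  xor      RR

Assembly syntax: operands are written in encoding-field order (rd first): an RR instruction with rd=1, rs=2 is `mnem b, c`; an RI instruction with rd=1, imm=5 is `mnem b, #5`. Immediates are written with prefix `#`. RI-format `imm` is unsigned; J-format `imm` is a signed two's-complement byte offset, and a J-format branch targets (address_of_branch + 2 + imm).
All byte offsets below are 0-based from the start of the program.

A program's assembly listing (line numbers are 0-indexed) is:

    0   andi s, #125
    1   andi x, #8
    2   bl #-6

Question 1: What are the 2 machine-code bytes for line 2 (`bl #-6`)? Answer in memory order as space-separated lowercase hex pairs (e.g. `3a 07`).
77 fa

L2: bl op=0xe:5|imm=-6:11 ⇒ 0x77fa ⇒ big 77 fa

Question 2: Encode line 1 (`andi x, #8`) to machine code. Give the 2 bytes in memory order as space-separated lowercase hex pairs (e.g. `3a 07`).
9c 88

1. andi fields op=0x13:5|rd=9:4|imm=8:7 → word 9c88h → 9c 88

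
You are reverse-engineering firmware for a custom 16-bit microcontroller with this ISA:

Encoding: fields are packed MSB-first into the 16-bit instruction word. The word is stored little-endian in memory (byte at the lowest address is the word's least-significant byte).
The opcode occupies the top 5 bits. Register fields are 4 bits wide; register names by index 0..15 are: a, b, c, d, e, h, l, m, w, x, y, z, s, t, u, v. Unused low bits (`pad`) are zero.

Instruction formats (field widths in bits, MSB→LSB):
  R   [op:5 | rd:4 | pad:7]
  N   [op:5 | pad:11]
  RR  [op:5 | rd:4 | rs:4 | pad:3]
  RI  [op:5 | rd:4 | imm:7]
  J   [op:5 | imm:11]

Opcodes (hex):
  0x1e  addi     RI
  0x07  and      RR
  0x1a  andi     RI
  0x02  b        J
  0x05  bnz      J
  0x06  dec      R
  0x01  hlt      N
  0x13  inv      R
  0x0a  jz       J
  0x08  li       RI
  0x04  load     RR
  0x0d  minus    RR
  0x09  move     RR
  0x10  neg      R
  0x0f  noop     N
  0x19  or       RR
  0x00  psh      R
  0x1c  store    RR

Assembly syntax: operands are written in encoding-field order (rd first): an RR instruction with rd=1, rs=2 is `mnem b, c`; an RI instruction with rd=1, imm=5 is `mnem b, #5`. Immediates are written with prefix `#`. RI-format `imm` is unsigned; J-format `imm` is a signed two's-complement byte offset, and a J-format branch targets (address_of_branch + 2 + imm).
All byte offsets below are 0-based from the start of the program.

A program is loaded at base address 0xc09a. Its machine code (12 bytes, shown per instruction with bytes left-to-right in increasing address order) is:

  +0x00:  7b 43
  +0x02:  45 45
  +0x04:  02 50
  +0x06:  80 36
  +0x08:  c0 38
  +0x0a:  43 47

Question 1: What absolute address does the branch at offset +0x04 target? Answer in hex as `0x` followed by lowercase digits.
0xc0a2

+0x04: 02 50 ⇒ word 0x5002 (little)
  opcode bits[15:11]=0xa: jz/J
  [10:0] imm=2 = #2
  target = base 0xc09a + off 0x04 + 2 + imm 2 = 0xc0a2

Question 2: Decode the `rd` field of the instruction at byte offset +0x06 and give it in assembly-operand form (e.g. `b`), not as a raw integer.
+0x06: 80 36 ⇒ word 0x3680 (little)
  op=0x3680>>11=0x6 ⇒ dec (R)
  rd@[10:7]=0xd ⇒ t

t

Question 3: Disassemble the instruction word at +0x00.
[00] 7b 43 → 0x437b
  op=0x437b>>11=0x8 ⇒ li (RI)
  rd: (w>>7)&0xf=0x6 → l
  imm: (w>>0)&0x7f=0x7b → #123

li l, #123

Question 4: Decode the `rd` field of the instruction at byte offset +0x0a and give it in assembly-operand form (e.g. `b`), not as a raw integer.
u

+0x0a: 43 47 ⇒ word 0x4743 (little)
  op=0x4743>>11=0x8 ⇒ li (RI)
  [10:7] rd=14 = u
  [6:0] imm=67 = #67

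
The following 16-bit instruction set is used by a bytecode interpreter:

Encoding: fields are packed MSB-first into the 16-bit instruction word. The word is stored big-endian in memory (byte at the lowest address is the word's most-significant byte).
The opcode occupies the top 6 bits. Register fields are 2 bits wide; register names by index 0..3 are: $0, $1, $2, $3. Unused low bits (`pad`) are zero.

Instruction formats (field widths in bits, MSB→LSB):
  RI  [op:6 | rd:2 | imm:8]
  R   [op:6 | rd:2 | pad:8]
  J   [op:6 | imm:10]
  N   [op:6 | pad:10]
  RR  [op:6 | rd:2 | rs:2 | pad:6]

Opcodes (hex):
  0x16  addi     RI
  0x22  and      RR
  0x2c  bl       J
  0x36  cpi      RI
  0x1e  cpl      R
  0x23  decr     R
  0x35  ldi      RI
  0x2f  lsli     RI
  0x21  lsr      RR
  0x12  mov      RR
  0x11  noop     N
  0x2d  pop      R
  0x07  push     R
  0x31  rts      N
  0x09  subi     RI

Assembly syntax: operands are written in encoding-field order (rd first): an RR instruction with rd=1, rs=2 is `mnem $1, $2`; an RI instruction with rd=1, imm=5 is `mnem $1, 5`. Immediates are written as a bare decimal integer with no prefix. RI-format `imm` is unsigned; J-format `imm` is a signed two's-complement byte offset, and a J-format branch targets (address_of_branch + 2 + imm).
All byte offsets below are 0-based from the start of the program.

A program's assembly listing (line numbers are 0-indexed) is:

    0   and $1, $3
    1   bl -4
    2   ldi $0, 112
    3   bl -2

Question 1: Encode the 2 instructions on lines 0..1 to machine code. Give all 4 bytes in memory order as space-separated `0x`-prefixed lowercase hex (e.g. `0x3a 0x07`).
L0: and op=0x22:6|rd=1:2|rs=3:2|pad=0:6 ⇒ 0x89c0 ⇒ big 89 c0
L1: bl op=0x2c:6|imm=-4:10 ⇒ 0xb3fc ⇒ big b3 fc

0x89 0xc0 0xb3 0xfc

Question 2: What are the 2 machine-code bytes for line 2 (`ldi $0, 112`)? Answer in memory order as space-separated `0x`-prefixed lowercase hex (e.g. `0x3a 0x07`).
line 2 (ldi): pack op=0x35:6|rd=0:2|imm=112:8 = 0xd470; big→ d4 70

0xd4 0x70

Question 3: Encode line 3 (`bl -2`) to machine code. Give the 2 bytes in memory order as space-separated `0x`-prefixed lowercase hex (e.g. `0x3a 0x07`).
0xb3 0xfe

line 3 (bl): pack op=0x2c:6|imm=-2:10 = 0xb3fe; big→ b3 fe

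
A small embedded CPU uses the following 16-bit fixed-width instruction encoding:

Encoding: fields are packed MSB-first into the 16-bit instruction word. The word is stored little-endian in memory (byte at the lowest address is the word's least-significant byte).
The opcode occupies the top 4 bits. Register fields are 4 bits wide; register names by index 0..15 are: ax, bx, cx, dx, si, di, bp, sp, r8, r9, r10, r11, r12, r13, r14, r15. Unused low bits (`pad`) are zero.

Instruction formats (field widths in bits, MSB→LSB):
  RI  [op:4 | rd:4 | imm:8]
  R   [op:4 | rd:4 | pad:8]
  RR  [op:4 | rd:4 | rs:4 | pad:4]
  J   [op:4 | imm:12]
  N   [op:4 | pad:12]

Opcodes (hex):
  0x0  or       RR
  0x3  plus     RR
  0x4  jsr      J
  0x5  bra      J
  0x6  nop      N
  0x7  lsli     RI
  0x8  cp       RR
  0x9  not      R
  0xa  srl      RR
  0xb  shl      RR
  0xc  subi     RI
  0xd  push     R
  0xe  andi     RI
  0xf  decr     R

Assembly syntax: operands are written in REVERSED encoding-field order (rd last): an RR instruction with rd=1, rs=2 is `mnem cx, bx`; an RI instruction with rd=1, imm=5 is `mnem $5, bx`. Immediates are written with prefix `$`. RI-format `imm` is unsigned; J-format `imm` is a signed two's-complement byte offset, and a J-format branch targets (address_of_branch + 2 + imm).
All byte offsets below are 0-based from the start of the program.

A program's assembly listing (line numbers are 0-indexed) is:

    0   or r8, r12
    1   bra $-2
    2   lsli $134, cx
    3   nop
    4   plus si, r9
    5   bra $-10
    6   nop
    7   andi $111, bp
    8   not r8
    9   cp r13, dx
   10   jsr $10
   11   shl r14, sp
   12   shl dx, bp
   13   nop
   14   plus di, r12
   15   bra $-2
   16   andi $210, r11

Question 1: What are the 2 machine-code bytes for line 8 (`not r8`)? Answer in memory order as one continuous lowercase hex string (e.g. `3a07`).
0098

L8: not op=0x9:4|rd=8:4|pad=0:8 ⇒ 0x9800 ⇒ little 00 98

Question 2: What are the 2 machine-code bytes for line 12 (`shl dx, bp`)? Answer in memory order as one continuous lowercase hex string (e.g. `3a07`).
30b6

12. shl fields op=0xb:4|rd=6:4|rs=3:4|pad=0:4 → word b630h → 30 b6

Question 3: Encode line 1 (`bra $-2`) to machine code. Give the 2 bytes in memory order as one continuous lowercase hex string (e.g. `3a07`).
1. bra fields op=0x5:4|imm=-2:12 → word 5ffeh → fe 5f

fe5f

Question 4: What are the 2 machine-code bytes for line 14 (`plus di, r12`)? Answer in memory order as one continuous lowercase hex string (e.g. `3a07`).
503c

14. plus fields op=0x3:4|rd=12:4|rs=5:4|pad=0:4 → word 3c50h → 50 3c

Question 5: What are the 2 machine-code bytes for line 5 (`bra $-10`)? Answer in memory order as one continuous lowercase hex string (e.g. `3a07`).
f65f

line 5 (bra): pack op=0x5:4|imm=-10:12 = 0x5ff6; little→ f6 5f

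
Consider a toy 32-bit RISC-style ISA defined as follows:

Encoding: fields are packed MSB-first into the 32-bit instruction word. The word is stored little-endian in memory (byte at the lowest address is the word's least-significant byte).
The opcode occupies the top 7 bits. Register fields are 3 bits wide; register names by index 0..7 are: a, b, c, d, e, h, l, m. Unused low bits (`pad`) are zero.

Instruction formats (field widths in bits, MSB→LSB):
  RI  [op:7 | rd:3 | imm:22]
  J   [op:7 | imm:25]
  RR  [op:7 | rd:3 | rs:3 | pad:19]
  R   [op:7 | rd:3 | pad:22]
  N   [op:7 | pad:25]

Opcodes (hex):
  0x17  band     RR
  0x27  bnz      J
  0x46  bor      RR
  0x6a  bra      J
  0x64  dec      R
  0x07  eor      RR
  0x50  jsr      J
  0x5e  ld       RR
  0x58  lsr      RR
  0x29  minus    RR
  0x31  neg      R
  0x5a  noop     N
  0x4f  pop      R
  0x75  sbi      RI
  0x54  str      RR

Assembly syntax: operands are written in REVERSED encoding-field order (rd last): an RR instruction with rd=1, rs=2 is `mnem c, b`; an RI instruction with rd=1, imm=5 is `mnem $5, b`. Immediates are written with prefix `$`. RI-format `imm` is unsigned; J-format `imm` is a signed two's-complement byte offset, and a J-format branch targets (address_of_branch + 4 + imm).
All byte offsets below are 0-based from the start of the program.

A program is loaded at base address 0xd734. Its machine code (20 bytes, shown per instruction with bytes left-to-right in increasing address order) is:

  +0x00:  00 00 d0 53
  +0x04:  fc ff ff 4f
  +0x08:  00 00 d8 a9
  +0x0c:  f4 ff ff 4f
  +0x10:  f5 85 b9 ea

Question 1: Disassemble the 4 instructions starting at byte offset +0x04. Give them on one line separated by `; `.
bnz $-4; str d, m; bnz $-12; sbi $3769845, c

off 0x04: read fc ff ff 4f as little → 0x4ffffffc
  opcode bits[31:25]=0x27: bnz/J
  imm: (w>>0)&0x1ffffff=0x1fffffc (s25→-4) → $-4
off 0x08: read 00 00 d8 a9 as little → 0xa9d80000
  opcode bits[31:25]=0x54: str/RR
  rd: (w>>22)&0x7=0x7 → m
  rs: (w>>19)&0x7=0x3 → d
off 0x0c: read f4 ff ff 4f as little → 0x4ffffff4
  opcode bits[31:25]=0x27: bnz/J
  imm: (w>>0)&0x1ffffff=0x1fffff4 (s25→-12) → $-12
off 0x10: read f5 85 b9 ea as little → 0xeab985f5
  opcode bits[31:25]=0x75: sbi/RI
  rd: (w>>22)&0x7=0x2 → c
  imm: (w>>0)&0x3fffff=0x3985f5 → $3769845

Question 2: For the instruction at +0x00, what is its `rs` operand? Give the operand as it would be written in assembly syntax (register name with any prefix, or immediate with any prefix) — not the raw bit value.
+0x00: 00 00 d0 53 ⇒ word 0x53d00000 (little)
  op=0x53d00000>>25=0x29 ⇒ minus (RR)
  rd: (w>>22)&0x7=0x7 → m
  rs: (w>>19)&0x7=0x2 → c

c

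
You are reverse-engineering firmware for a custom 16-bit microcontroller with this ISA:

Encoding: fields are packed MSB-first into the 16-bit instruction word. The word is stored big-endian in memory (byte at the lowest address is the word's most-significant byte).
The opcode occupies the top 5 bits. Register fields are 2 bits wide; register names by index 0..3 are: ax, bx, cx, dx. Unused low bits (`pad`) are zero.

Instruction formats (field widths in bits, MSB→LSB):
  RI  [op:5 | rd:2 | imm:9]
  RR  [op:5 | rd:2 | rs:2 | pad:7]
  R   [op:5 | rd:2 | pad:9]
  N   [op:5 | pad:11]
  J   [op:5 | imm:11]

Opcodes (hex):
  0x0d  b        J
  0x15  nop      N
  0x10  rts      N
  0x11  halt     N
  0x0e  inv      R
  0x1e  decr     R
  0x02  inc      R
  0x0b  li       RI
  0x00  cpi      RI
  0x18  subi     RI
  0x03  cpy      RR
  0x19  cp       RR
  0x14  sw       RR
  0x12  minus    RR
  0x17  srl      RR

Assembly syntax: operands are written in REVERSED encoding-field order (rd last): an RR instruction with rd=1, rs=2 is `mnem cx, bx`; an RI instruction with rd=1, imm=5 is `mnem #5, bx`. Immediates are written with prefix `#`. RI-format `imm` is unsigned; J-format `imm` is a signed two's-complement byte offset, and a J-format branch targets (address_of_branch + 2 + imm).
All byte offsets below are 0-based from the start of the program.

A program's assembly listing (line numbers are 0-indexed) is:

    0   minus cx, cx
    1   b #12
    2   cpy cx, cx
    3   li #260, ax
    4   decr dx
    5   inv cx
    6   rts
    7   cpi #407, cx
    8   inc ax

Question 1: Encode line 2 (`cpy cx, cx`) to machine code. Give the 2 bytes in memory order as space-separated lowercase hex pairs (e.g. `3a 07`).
1d 00

L2: cpy op=0x3:5|rd=2:2|rs=2:2|pad=0:7 ⇒ 0x1d00 ⇒ big 1d 00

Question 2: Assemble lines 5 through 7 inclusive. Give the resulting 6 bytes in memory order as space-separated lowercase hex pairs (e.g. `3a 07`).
74 00 80 00 05 97

5. inv fields op=0xe:5|rd=2:2|pad=0:9 → word 7400h → 74 00
6. rts fields op=0x10:5|pad=0:11 → word 8000h → 80 00
7. cpi fields op=0x0:5|rd=2:2|imm=407:9 → word 0597h → 05 97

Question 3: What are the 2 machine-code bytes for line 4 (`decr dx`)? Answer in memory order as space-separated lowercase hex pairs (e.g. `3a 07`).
f6 00

L4: decr op=0x1e:5|rd=3:2|pad=0:9 ⇒ 0xf600 ⇒ big f6 00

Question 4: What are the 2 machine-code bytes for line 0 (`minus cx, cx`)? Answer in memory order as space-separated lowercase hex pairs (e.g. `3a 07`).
0. minus fields op=0x12:5|rd=2:2|rs=2:2|pad=0:7 → word 9500h → 95 00

95 00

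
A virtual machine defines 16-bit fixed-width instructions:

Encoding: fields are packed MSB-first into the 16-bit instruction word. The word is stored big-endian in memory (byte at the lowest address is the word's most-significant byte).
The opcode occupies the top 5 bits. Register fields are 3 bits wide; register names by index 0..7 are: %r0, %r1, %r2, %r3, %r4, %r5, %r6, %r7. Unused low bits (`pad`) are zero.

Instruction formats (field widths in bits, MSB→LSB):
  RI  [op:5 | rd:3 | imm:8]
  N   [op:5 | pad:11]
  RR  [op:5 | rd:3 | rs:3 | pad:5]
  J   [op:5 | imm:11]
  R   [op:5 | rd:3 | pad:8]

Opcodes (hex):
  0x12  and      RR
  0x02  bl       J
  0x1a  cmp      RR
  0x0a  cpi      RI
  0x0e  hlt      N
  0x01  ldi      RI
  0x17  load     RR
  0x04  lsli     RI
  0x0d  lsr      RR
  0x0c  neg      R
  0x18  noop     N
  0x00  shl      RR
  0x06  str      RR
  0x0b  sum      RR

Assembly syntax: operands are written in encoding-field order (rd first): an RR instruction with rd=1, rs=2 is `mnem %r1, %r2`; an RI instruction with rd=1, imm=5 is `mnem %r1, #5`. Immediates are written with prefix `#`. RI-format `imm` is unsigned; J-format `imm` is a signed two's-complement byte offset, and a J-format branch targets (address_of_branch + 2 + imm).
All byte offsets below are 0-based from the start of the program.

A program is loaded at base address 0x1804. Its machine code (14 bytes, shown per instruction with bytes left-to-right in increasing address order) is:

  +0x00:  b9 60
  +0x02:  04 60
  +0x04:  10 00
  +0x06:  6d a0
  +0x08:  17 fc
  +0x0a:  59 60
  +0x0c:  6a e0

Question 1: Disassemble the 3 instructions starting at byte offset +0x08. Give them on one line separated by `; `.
bl #-4; sum %r1, %r3; lsr %r2, %r7

@+08  big-endian(17 fc) = 0x17fc
  opcode bits[15:11]=0x2: bl/J
  imm: (w>>0)&0x7ff=0x7fc (s11→-4) → #-4
@+0a  big-endian(59 60) = 0x5960
  opcode bits[15:11]=0xb: sum/RR
  rd: (w>>8)&0x7=0x1 → %r1
  rs: (w>>5)&0x7=0x3 → %r3
@+0c  big-endian(6a e0) = 0x6ae0
  opcode bits[15:11]=0xd: lsr/RR
  rd: (w>>8)&0x7=0x2 → %r2
  rs: (w>>5)&0x7=0x7 → %r7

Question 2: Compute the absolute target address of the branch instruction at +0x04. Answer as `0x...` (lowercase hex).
off 0x04: read 10 00 as big → 0x1000
  opcode bits[15:11]=0x2: bl/J
  imm@[10:0]=0x0 ⇒ #0
  target = base 0x1804 + off 0x04 + 2 + imm 0 = 0x180a

0x180a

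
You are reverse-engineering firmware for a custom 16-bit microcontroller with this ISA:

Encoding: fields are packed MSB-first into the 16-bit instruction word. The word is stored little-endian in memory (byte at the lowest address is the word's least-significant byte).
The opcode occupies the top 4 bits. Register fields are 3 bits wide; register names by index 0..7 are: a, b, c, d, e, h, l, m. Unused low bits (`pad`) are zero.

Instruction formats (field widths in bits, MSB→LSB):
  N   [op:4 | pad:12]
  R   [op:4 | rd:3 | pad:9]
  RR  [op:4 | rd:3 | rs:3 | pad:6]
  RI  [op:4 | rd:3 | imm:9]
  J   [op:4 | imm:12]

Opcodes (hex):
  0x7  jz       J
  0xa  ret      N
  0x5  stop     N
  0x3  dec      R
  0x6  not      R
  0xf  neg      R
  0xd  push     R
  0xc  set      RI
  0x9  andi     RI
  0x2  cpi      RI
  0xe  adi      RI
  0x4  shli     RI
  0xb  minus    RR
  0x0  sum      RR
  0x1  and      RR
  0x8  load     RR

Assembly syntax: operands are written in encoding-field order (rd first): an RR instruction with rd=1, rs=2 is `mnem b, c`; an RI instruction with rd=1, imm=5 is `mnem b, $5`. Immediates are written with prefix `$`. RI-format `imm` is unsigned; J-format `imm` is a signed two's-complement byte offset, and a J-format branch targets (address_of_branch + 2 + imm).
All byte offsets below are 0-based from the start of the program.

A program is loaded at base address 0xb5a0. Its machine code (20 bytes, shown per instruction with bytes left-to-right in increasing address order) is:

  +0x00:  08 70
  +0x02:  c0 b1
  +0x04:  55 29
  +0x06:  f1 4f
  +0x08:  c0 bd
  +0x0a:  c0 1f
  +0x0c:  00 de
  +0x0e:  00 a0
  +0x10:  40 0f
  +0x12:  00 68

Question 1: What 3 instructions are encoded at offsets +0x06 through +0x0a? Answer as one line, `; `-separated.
@+06  little-endian(f1 4f) = 0x4ff1
  opcode bits[15:12]=0x4: shli/RI
  [11:9] rd=7 = m
  [8:0] imm=497 = $497
@+08  little-endian(c0 bd) = 0xbdc0
  opcode bits[15:12]=0xb: minus/RR
  [11:9] rd=6 = l
  [8:6] rs=7 = m
@+0a  little-endian(c0 1f) = 0x1fc0
  opcode bits[15:12]=0x1: and/RR
  [11:9] rd=7 = m
  [8:6] rs=7 = m

shli m, $497; minus l, m; and m, m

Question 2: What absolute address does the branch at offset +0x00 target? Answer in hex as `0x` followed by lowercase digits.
0xb5aa

off 0x00: read 08 70 as little → 0x7008
  opcode bits[15:12]=0x7: jz/J
  imm: (w>>0)&0xfff=0x8 → $8
  target = base 0xb5a0 + off 0x00 + 2 + imm 8 = 0xb5aa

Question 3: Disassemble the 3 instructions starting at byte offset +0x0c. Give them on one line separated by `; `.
push m; ret; sum m, h

+0x0c: 00 de ⇒ word 0xde00 (little)
  top 4b → 0xd → push [R]
  rd@[11:9]=0x7 ⇒ m
+0x0e: 00 a0 ⇒ word 0xa000 (little)
  top 4b → 0xa → ret [N]
+0x10: 40 0f ⇒ word 0x0f40 (little)
  top 4b → 0x0 → sum [RR]
  rd@[11:9]=0x7 ⇒ m
  rs@[8:6]=0x5 ⇒ h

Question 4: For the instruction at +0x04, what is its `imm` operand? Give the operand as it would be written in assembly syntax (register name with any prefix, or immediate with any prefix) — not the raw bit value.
+0x04: 55 29 ⇒ word 0x2955 (little)
  op=0x2955>>12=0x2 ⇒ cpi (RI)
  rd@[11:9]=0x4 ⇒ e
  imm@[8:0]=0x155 ⇒ $341

$341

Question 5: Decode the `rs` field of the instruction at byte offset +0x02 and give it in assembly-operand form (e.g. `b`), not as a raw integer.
[02] c0 b1 → 0xb1c0
  top 4b → 0xb → minus [RR]
  rd@[11:9]=0x0 ⇒ a
  rs@[8:6]=0x7 ⇒ m

m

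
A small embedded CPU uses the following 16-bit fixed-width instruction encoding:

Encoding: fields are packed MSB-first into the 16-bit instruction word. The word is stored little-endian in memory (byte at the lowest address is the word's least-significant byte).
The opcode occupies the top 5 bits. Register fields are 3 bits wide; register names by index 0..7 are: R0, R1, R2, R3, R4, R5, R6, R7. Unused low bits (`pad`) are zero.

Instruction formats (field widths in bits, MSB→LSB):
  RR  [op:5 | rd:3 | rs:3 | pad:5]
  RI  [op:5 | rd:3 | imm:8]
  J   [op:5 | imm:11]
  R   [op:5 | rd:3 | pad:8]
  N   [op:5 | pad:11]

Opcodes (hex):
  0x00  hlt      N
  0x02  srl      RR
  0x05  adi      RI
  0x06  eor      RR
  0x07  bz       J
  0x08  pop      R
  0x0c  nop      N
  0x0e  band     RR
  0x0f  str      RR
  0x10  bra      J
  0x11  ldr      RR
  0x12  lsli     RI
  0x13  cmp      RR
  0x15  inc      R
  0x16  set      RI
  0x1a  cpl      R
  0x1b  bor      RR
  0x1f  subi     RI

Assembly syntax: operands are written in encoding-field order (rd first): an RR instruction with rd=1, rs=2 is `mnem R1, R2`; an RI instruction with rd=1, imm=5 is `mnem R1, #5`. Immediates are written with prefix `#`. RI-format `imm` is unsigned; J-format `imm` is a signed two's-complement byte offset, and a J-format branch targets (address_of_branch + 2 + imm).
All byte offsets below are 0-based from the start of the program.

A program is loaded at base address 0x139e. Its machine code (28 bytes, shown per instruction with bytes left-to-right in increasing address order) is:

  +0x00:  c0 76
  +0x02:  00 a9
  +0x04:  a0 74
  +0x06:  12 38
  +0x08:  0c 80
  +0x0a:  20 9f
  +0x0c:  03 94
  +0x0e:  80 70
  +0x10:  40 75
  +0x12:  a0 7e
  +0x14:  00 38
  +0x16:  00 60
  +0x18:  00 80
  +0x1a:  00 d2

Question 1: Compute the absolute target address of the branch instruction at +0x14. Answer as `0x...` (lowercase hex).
+0x14: 00 38 ⇒ word 0x3800 (little)
  op=0x3800>>11=0x7 ⇒ bz (J)
  imm@[10:0]=0x0 ⇒ #0
  target = base 0x139e + off 0x14 + 2 + imm 0 = 0x13b4

0x13b4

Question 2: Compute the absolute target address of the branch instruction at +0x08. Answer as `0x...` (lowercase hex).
+0x08: 0c 80 ⇒ word 0x800c (little)
  opcode bits[15:11]=0x10: bra/J
  imm@[10:0]=0xc ⇒ #12
  target = base 0x139e + off 0x08 + 2 + imm 12 = 0x13b4

0x13b4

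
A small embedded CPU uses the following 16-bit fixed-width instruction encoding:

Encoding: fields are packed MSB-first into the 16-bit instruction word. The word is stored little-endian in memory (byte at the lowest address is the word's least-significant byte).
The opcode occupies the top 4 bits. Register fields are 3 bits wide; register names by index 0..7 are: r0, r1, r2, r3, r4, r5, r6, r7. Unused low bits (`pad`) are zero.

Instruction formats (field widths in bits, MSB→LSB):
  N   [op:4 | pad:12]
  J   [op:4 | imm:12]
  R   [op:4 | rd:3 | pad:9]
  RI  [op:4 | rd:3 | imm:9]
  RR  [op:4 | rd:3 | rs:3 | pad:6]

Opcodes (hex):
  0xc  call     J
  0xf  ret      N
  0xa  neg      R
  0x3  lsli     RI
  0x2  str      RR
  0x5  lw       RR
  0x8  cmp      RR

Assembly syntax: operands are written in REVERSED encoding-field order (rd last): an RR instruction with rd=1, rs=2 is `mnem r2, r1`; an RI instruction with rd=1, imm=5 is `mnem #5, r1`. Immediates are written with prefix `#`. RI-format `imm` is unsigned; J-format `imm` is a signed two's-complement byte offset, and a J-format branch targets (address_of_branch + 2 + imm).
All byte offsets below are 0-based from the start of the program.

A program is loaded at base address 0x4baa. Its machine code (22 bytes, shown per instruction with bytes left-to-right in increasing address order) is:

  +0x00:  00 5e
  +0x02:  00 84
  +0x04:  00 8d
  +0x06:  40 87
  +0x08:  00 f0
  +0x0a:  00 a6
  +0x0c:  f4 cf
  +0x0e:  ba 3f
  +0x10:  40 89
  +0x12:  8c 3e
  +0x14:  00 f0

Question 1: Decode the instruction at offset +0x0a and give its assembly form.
@+0a  little-endian(00 a6) = 0xa600
  opcode bits[15:12]=0xa: neg/R
  rd: (w>>9)&0x7=0x3 → r3

neg r3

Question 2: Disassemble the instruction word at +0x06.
off 0x06: read 40 87 as little → 0x8740
  top 4b → 0x8 → cmp [RR]
  [11:9] rd=3 = r3
  [8:6] rs=5 = r5

cmp r5, r3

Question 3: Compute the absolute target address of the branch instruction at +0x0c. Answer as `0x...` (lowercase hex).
0x4bac

@+0c  little-endian(f4 cf) = 0xcff4
  top 4b → 0xc → call [J]
  [11:0] imm=4084 (s12→-12) = #-12
  target = base 0x4baa + off 0x0c + 2 + imm -12 = 0x4bac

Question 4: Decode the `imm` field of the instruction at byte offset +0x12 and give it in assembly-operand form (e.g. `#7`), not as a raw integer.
#140

off 0x12: read 8c 3e as little → 0x3e8c
  opcode bits[15:12]=0x3: lsli/RI
  rd: (w>>9)&0x7=0x7 → r7
  imm: (w>>0)&0x1ff=0x8c → #140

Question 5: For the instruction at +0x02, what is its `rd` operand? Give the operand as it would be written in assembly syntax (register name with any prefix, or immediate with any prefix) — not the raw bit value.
r2

[02] 00 84 → 0x8400
  opcode bits[15:12]=0x8: cmp/RR
  rd@[11:9]=0x2 ⇒ r2
  rs@[8:6]=0x0 ⇒ r0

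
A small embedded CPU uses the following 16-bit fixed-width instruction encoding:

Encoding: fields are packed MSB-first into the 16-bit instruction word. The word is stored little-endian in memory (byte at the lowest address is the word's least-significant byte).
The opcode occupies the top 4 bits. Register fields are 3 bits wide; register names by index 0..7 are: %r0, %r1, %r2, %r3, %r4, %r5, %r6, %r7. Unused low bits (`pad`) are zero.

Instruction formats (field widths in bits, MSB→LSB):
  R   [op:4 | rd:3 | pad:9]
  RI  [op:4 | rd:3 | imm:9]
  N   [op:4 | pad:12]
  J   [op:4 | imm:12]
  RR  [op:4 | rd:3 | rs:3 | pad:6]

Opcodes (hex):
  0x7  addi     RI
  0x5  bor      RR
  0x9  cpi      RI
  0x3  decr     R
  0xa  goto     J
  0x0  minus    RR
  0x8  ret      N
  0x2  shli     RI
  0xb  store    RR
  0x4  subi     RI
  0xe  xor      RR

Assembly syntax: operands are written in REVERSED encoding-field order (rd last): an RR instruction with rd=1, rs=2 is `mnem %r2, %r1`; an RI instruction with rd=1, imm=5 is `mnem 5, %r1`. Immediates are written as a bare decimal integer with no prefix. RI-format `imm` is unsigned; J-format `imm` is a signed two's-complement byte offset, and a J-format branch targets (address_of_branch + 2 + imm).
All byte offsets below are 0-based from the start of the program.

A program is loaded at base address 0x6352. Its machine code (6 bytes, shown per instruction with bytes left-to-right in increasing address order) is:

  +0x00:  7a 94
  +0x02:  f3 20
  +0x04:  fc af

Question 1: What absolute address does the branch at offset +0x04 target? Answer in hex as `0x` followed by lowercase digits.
+0x04: fc af ⇒ word 0xaffc (little)
  top 4b → 0xa → goto [J]
  [11:0] imm=4092 (s12→-4) = -4
  target = base 0x6352 + off 0x04 + 2 + imm -4 = 0x6354

0x6354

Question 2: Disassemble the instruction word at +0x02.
[02] f3 20 → 0x20f3
  opcode bits[15:12]=0x2: shli/RI
  rd@[11:9]=0x0 ⇒ %r0
  imm@[8:0]=0xf3 ⇒ 243

shli 243, %r0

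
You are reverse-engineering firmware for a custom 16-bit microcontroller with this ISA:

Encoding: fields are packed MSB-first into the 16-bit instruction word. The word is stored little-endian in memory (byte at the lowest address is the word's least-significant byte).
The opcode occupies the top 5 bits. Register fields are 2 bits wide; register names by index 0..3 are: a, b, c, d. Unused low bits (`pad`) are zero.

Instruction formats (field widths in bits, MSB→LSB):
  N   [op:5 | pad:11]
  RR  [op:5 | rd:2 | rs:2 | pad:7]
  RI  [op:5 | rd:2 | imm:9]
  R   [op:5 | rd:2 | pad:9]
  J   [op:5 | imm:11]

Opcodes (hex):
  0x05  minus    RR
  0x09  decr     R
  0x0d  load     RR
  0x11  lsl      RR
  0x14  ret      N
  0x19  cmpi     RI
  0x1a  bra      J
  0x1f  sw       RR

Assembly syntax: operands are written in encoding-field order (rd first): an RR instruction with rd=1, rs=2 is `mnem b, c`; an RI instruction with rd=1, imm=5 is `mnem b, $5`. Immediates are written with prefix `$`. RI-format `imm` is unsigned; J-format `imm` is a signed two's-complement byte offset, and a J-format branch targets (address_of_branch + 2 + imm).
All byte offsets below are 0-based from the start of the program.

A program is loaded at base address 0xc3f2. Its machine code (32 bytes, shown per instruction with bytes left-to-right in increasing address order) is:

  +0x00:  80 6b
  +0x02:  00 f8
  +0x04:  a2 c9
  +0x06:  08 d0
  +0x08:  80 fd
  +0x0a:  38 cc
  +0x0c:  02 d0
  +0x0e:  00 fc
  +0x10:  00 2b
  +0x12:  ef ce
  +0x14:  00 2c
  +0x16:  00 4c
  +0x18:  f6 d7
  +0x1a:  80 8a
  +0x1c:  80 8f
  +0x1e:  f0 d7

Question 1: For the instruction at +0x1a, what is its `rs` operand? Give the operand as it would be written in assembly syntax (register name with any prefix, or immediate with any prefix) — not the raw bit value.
[1a] 80 8a → 0x8a80
  op=0x8a80>>11=0x11 ⇒ lsl (RR)
  [10:9] rd=1 = b
  [8:7] rs=1 = b

b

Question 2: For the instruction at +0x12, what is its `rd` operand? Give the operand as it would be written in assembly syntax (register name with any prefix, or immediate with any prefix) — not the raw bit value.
off 0x12: read ef ce as little → 0xceef
  top 5b → 0x19 → cmpi [RI]
  rd@[10:9]=0x3 ⇒ d
  imm@[8:0]=0xef ⇒ $239

d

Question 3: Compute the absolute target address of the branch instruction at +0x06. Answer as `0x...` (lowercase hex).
0xc402

@+06  little-endian(08 d0) = 0xd008
  opcode bits[15:11]=0x1a: bra/J
  imm: (w>>0)&0x7ff=0x8 → $8
  target = base 0xc3f2 + off 0x06 + 2 + imm 8 = 0xc402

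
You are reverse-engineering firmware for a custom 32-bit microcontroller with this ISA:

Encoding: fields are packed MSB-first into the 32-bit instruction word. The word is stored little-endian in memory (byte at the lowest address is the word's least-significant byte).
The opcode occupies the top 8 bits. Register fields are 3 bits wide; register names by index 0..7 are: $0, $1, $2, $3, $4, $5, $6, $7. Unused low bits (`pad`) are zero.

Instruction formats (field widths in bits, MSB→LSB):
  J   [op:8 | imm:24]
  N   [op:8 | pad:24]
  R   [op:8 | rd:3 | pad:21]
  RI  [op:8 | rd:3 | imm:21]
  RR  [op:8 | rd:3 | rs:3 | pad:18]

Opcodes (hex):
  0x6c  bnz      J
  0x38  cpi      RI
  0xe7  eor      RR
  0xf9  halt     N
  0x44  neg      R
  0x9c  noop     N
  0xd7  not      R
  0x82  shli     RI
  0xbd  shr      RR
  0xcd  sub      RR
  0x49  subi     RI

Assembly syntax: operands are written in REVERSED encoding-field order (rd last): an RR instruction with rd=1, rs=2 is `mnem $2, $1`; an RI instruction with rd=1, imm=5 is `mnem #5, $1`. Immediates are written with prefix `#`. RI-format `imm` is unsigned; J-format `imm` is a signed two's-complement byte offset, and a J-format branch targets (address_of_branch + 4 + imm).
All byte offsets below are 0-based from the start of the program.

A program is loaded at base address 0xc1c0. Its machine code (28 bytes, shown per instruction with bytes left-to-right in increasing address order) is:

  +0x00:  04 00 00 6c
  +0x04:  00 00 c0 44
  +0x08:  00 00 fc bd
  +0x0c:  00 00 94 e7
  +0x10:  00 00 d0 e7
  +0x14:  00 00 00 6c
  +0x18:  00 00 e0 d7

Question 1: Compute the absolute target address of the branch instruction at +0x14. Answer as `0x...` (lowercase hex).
0xc1d8

off 0x14: read 00 00 00 6c as little → 0x6c000000
  top 8b → 0x6c → bnz [J]
  imm: (w>>0)&0xffffff=0x0 → #0
  target = base 0xc1c0 + off 0x14 + 4 + imm 0 = 0xc1d8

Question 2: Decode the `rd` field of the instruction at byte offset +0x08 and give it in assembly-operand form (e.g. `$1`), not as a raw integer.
$7

+0x08: 00 00 fc bd ⇒ word 0xbdfc0000 (little)
  top 8b → 0xbd → shr [RR]
  rd: (w>>21)&0x7=0x7 → $7
  rs: (w>>18)&0x7=0x7 → $7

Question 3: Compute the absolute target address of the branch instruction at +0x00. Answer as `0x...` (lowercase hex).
@+00  little-endian(04 00 00 6c) = 0x6c000004
  top 8b → 0x6c → bnz [J]
  [23:0] imm=4 = #4
  target = base 0xc1c0 + off 0x00 + 4 + imm 4 = 0xc1c8

0xc1c8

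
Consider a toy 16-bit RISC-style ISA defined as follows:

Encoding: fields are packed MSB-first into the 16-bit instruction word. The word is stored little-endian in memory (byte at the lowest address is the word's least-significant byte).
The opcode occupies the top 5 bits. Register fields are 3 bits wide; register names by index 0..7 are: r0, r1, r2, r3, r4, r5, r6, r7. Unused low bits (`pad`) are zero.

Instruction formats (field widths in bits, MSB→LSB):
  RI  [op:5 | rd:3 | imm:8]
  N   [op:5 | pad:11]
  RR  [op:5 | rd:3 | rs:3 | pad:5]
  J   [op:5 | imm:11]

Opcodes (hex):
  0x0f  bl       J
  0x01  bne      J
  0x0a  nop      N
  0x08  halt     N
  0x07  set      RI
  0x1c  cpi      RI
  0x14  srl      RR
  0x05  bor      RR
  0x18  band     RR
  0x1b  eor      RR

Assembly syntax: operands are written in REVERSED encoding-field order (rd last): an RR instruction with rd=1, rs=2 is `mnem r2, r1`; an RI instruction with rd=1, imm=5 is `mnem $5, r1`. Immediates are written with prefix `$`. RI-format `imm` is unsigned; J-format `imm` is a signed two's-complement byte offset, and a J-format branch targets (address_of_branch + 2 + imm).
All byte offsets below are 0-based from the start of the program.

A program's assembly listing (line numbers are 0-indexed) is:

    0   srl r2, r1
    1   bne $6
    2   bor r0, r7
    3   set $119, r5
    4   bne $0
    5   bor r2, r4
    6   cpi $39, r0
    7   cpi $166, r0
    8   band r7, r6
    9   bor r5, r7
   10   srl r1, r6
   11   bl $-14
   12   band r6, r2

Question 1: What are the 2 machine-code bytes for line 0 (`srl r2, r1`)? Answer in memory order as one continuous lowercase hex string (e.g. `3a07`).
line 0 (srl): pack op=0x14:5|rd=1:3|rs=2:3|pad=0:5 = 0xa140; little→ 40 a1

40a1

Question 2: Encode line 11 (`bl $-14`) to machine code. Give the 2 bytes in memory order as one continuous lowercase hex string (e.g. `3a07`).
L11: bl op=0xf:5|imm=-14:11 ⇒ 0x7ff2 ⇒ little f2 7f

f27f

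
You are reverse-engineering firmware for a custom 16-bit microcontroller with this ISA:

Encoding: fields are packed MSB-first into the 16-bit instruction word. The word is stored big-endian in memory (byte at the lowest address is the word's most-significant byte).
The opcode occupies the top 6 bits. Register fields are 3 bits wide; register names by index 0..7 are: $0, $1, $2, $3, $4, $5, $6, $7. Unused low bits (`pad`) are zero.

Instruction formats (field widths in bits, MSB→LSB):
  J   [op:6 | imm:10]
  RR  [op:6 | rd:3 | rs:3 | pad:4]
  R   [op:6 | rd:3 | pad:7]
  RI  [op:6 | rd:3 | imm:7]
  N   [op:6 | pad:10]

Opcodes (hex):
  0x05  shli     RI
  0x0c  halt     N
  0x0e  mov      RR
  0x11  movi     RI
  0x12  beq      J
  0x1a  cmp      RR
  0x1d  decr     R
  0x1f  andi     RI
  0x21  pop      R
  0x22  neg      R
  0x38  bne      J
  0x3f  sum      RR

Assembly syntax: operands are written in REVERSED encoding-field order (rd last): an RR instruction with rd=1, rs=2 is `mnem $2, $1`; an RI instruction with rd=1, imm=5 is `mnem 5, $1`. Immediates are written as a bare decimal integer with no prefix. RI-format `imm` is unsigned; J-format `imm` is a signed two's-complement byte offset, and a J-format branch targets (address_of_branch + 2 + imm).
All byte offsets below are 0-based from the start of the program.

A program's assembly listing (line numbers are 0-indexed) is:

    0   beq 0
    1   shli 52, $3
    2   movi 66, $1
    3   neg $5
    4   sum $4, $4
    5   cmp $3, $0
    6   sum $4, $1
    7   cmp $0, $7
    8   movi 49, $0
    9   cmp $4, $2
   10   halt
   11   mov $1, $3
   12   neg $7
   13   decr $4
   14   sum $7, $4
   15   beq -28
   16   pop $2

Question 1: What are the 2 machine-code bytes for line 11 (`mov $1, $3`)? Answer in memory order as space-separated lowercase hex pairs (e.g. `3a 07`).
11. mov fields op=0xe:6|rd=3:3|rs=1:3|pad=0:4 → word 3990h → 39 90

39 90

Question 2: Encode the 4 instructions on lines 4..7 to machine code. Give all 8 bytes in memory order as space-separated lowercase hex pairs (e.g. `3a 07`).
fe 40 68 30 fc c0 6b 80

4. sum fields op=0x3f:6|rd=4:3|rs=4:3|pad=0:4 → word fe40h → fe 40
5. cmp fields op=0x1a:6|rd=0:3|rs=3:3|pad=0:4 → word 6830h → 68 30
6. sum fields op=0x3f:6|rd=1:3|rs=4:3|pad=0:4 → word fcc0h → fc c0
7. cmp fields op=0x1a:6|rd=7:3|rs=0:3|pad=0:4 → word 6b80h → 6b 80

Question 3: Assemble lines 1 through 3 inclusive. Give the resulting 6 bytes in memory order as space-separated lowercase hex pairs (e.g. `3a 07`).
15 b4 44 c2 8a 80

L1: shli op=0x5:6|rd=3:3|imm=52:7 ⇒ 0x15b4 ⇒ big 15 b4
L2: movi op=0x11:6|rd=1:3|imm=66:7 ⇒ 0x44c2 ⇒ big 44 c2
L3: neg op=0x22:6|rd=5:3|pad=0:7 ⇒ 0x8a80 ⇒ big 8a 80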